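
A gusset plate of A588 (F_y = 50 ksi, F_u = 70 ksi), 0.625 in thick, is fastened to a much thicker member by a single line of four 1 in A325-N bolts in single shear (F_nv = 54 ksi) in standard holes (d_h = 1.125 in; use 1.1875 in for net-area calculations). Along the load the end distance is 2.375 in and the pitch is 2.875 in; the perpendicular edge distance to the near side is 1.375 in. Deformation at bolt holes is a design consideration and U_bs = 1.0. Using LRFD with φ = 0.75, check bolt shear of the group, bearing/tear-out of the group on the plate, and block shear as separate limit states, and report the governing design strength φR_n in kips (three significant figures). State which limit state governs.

127 kips (bolt shear governs)

Bolt shear: A_b = π·1²/4 = 0.7854 in²; R_n = 54 × 0.7854 × 4 × 1 = 169.6 kips → 0.75 × 169.6 = 127 kips.
Bearing: edge l_c = 1.812, r_n = 95.16 kips; interior l_c = 1.75, r_n = 91.88 kips; R_n = 95.16 + 3·91.88 = 370.8 kips → 278 kips.
Block shear: A_gv = 6.875, A_nv = 4.277, A_nt = 0.4883 in²; R_n = min(0.6F_uA_nv, 0.6F_yA_gv) + U_bs·F_u·A_nt = 213.8 kips → 160 kips.
Bolt shear governs: 127 kips.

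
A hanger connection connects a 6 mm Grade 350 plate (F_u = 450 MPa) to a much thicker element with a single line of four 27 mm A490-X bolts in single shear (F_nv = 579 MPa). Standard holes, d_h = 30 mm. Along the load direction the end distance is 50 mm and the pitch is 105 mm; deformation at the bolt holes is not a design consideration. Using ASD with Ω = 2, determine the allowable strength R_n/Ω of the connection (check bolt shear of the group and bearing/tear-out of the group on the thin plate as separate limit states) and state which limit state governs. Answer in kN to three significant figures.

Bolt shear: A_b = π·27²/4 = 572.6 mm²; R_n = 579 × 572.6 × 4 × 1 / 1000 = 1326 kN → 1326 / 2 = 663 kN.
Bearing (1.5 l_c t F_u ≤ 3.0 d t F_u): upper limit = 3.0·27·6·450 / 1000 = 218.7 kN.
  Edge l_c = 50 − 30/2 = 35 → r_n = 141.8 kN; interior l_c = 105 − 30 = 75 → r_n = 218.7 kN.
  R_n,bearing = 1·141.8 + 3·218.7 = 797.9 kN → 797.9 / 2 = 399 kN.
Bearing governs: 399 kN.

399 kN (bearing governs)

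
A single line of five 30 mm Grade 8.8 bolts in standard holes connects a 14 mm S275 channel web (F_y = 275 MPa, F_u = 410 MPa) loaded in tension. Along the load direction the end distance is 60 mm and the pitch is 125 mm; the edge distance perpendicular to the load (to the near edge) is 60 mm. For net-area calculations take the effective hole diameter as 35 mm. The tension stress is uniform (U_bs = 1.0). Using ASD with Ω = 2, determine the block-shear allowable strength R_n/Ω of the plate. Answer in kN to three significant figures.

769 kN

Shear plane L_v = 60 + 4·125 = 560 mm; A_gv = 560 × 14 = 7840 mm².
A_nv = (560 − 4.5·35) × 14 = 5635 mm².
A_nt = (60 − 0.5·35) × 14 = 595 mm².
0.6 F_u A_nv = 1386 kN; 0.6 F_y A_gv = 1294 kN → shear yielding governs the shear term.
R_n = 1294 + 1.0 × 410 × 595 / 1000 = 1538 kN.
Allowable strength R_n/Ω = 1538 / 2 = 769 kN.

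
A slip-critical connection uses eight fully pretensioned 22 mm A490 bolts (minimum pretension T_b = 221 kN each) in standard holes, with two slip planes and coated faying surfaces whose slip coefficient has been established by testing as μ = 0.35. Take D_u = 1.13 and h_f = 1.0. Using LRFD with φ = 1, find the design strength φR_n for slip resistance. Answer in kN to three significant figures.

R_n = μ · D_u · h_f · T_b · n_s · n_b = 0.35 × 1.13 × 1.0 × 221 × 2 × 8 = 1398 kN.
Design strength φR_n = 1 × 1398 = 1400 kN.

1400 kN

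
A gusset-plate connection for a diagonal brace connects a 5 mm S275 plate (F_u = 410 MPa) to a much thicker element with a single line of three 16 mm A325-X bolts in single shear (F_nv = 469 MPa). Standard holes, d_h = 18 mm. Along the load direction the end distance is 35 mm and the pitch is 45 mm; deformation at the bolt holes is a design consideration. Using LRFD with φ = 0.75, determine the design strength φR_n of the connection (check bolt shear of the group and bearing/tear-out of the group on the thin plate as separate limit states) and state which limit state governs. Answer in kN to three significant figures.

Bolt shear: A_b = π·16²/4 = 201.1 mm²; R_n = 469 × 201.1 × 3 × 1 / 1000 = 282.9 kN → 0.75 × 282.9 = 212 kN.
Bearing (1.2 l_c t F_u ≤ 2.4 d t F_u): upper limit = 2.4·16·5·410 / 1000 = 78.72 kN.
  Edge l_c = 35 − 18/2 = 26 → r_n = 63.96 kN; interior l_c = 45 − 18 = 27 → r_n = 66.42 kN.
  R_n,bearing = 1·63.96 + 2·66.42 = 196.8 kN → 0.75 × 196.8 = 148 kN.
Bearing governs: 148 kN.

148 kN (bearing governs)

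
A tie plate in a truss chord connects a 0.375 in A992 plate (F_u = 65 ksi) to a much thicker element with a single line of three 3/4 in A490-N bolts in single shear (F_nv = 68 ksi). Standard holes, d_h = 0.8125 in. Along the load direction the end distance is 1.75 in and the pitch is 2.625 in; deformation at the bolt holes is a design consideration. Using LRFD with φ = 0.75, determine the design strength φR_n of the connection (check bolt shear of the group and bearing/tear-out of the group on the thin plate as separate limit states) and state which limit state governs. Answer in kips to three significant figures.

67.6 kips (bolt shear governs)

Bolt shear: A_b = π·0.75²/4 = 0.4418 in²; R_n = 68 × 0.4418 × 3 × 1 = 90.12 kips → 0.75 × 90.12 = 67.6 kips.
Bearing (1.2 l_c t F_u ≤ 2.4 d t F_u): upper limit = 2.4·0.75·0.375·65 = 43.87 kips.
  Edge l_c = 1.75 − 0.8125/2 = 1.344 → r_n = 39.3 kips; interior l_c = 2.625 − 0.8125 = 1.812 → r_n = 43.87 kips.
  R_n,bearing = 1·39.3 + 2·43.87 = 127.1 kips → 0.75 × 127.1 = 95.3 kips.
Bolt shear governs: 67.6 kips.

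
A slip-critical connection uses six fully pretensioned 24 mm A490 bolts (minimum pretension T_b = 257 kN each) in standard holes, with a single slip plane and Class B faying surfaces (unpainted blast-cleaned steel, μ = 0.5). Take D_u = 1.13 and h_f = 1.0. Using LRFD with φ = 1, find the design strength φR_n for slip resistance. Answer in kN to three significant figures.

871 kN

R_n = μ · D_u · h_f · T_b · n_s · n_b = 0.5 × 1.13 × 1.0 × 257 × 1 × 6 = 871.2 kN.
Design strength φR_n = 1 × 871.2 = 871 kN.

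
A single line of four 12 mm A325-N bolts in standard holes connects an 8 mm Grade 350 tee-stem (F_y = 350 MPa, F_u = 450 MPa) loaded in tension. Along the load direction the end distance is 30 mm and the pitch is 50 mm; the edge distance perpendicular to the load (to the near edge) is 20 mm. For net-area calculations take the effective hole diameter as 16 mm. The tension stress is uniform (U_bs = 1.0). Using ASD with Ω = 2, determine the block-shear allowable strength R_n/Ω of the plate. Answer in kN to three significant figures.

Shear plane L_v = 30 + 3·50 = 180 mm; A_gv = 180 × 8 = 1440 mm².
A_nv = (180 − 3.5·16) × 8 = 992 mm².
A_nt = (20 − 0.5·16) × 8 = 96 mm².
0.6 F_u A_nv = 267.8 kN; 0.6 F_y A_gv = 302.4 kN → shear rupture governs the shear term.
R_n = 267.8 + 1.0 × 450 × 96 / 1000 = 311 kN.
Allowable strength R_n/Ω = 311 / 2 = 156 kN.

156 kN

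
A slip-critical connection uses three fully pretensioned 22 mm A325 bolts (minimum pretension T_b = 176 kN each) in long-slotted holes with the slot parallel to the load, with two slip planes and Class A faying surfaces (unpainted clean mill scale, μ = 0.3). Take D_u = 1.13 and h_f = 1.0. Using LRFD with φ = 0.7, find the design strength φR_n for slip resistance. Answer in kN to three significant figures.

251 kN

R_n = μ · D_u · h_f · T_b · n_s · n_b = 0.3 × 1.13 × 1.0 × 176 × 2 × 3 = 358 kN.
Design strength φR_n = 0.7 × 358 = 251 kN.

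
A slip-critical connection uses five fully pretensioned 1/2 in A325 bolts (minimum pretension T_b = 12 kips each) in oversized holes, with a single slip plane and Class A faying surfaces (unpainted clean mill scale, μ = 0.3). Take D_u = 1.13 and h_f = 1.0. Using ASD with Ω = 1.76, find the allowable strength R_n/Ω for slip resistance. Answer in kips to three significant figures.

11.6 kips

R_n = μ · D_u · h_f · T_b · n_s · n_b = 0.3 × 1.13 × 1.0 × 12 × 1 × 5 = 20.34 kips.
Allowable strength R_n/Ω = 20.34 / 1.76 = 11.6 kips.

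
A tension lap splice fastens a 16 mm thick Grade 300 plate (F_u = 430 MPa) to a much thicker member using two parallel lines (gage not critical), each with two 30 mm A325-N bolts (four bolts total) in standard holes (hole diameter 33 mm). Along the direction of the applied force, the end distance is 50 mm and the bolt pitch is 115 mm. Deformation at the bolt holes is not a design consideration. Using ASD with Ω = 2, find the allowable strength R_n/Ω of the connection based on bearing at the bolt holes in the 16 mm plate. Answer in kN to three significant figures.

965 kN

Per bolt r_n = 1.5 l_c t F_u ≤ 3.0 d t F_u; upper limit = 3.0 × 30 × 16 × 430 / 1000 = 619.2 kN.
Edge bolt: l_c = 50 − 33/2 = 33.5 mm → 1.5 × 33.5 × 16 × 430 / 1000 = 345.7 → r_n = 345.7 kN.
Interior bolts: l_c = 115 − 33 = 82 mm → 1.5 × 82 × 16 × 430 / 1000 = 846.2 → r_n = 619.2 kN.
R_n = 2 × 345.7 + 2 × 619.2 = 1930 kN.
Allowable strength R_n/Ω = 1930 / 2 = 965 kN.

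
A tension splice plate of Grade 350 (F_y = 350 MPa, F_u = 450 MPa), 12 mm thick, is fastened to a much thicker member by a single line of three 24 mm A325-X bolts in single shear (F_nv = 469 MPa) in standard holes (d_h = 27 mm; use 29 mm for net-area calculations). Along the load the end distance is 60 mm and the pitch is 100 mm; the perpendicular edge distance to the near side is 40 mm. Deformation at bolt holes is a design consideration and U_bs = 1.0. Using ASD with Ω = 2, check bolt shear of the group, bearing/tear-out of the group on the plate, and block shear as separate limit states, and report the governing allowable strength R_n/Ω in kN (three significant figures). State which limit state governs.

Bolt shear: A_b = π·24²/4 = 452.4 mm²; R_n = 469 × 452.4 × 3 × 1 / 1000 = 636.5 kN → 636.5 / 2 = 318 kN.
Bearing: edge l_c = 46.5, r_n = 301.3 kN; interior l_c = 73, r_n = 311 kN; R_n = 301.3 + 2·311 = 923.4 kN → 462 kN.
Block shear: A_gv = 3120, A_nv = 2250, A_nt = 306 mm²; R_n = min(0.6F_uA_nv, 0.6F_yA_gv) + U_bs·F_u·A_nt = 745.2 kN → 373 kN.
Bolt shear governs: 318 kN.

318 kN (bolt shear governs)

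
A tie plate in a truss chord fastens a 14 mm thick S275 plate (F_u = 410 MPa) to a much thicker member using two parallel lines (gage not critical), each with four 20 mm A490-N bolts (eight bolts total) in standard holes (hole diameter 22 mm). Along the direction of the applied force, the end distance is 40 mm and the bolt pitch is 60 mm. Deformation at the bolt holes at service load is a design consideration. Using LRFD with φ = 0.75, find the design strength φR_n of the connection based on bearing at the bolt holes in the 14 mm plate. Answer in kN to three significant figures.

Per bolt r_n = 1.2 l_c t F_u ≤ 2.4 d t F_u; upper limit = 2.4 × 20 × 14 × 410 / 1000 = 275.5 kN.
Edge bolt: l_c = 40 − 22/2 = 29 mm → 1.2 × 29 × 14 × 410 / 1000 = 199.8 → r_n = 199.8 kN.
Interior bolts: l_c = 60 − 22 = 38 mm → 1.2 × 38 × 14 × 410 / 1000 = 261.7 → r_n = 261.7 kN.
R_n = 2 × 199.8 + 6 × 261.7 = 1970 kN.
Design strength φR_n = 0.75 × 1970 = 1480 kN.

1480 kN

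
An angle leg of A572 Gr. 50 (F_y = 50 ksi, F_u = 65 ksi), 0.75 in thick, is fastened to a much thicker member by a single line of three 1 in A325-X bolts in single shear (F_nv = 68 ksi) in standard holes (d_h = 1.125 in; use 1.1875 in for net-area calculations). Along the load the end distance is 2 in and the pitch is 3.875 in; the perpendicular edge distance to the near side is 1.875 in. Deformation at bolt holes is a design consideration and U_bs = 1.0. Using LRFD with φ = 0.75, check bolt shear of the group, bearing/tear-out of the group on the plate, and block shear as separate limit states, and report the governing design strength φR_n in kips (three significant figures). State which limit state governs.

Bolt shear: A_b = π·1²/4 = 0.7854 in²; R_n = 68 × 0.7854 × 3 × 1 = 160.2 kips → 0.75 × 160.2 = 120 kips.
Bearing: edge l_c = 1.438, r_n = 84.09 kips; interior l_c = 2.75, r_n = 117 kips; R_n = 84.09 + 2·117 = 318.1 kips → 239 kips.
Block shear: A_gv = 7.312, A_nv = 5.086, A_nt = 0.9609 in²; R_n = min(0.6F_uA_nv, 0.6F_yA_gv) + U_bs·F_u·A_nt = 260.8 kips → 196 kips.
Bolt shear governs: 120 kips.

120 kips (bolt shear governs)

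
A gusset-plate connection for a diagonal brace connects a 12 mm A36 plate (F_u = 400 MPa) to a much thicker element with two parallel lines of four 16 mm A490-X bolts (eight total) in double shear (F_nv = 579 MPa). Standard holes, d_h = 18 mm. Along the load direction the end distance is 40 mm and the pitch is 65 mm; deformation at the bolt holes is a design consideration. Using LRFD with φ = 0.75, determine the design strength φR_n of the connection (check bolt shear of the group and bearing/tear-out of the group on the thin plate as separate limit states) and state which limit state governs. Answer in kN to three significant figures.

Bolt shear: A_b = π·16²/4 = 201.1 mm²; R_n = 579 × 201.1 × 8 × 2 / 1000 = 1863 kN → 0.75 × 1863 = 1400 kN.
Bearing (1.2 l_c t F_u ≤ 2.4 d t F_u): upper limit = 2.4·16·12·400 / 1000 = 184.3 kN.
  Edge l_c = 40 − 18/2 = 31 → r_n = 178.6 kN; interior l_c = 65 − 18 = 47 → r_n = 184.3 kN.
  R_n,bearing = 2·178.6 + 6·184.3 = 1463 kN → 0.75 × 1463 = 1100 kN.
Bearing governs: 1100 kN.

1100 kN (bearing governs)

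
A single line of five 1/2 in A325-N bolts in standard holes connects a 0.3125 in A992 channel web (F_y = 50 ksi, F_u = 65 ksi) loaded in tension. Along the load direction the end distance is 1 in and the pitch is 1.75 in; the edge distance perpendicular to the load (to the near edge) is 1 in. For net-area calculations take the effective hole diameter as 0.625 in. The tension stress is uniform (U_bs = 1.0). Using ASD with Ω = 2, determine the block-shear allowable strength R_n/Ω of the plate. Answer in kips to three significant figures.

Shear plane L_v = 1 + 4·1.75 = 8 in; A_gv = 8 × 0.3125 = 2.5 in².
A_nv = (8 − 4.5·0.625) × 0.3125 = 1.621 in².
A_nt = (1 − 0.5·0.625) × 0.3125 = 0.2148 in².
0.6 F_u A_nv = 63.22 kips; 0.6 F_y A_gv = 75 kips → shear rupture governs the shear term.
R_n = 63.22 + 1.0 × 65 × 0.2148 = 77.19 kips.
Allowable strength R_n/Ω = 77.19 / 2 = 38.6 kips.

38.6 kips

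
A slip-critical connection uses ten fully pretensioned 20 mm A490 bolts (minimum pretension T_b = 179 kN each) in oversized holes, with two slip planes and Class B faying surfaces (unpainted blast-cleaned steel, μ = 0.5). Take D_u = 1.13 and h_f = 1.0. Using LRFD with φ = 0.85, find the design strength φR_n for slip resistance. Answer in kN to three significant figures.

R_n = μ · D_u · h_f · T_b · n_s · n_b = 0.5 × 1.13 × 1.0 × 179 × 2 × 10 = 2023 kN.
Design strength φR_n = 0.85 × 2023 = 1720 kN.

1720 kN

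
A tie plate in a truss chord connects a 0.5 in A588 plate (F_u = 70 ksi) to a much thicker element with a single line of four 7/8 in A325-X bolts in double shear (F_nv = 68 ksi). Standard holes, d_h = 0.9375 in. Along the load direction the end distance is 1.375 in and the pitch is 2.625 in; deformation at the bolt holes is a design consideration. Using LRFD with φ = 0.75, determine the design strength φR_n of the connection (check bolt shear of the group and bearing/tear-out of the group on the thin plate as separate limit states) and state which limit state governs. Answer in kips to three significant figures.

188 kips (bearing governs)

Bolt shear: A_b = π·0.875²/4 = 0.6013 in²; R_n = 68 × 0.6013 × 4 × 2 = 327.1 kips → 0.75 × 327.1 = 245 kips.
Bearing (1.2 l_c t F_u ≤ 2.4 d t F_u): upper limit = 2.4·0.875·0.5·70 = 73.5 kips.
  Edge l_c = 1.375 − 0.9375/2 = 0.9062 → r_n = 38.06 kips; interior l_c = 2.625 − 0.9375 = 1.688 → r_n = 70.88 kips.
  R_n,bearing = 1·38.06 + 3·70.88 = 250.7 kips → 0.75 × 250.7 = 188 kips.
Bearing governs: 188 kips.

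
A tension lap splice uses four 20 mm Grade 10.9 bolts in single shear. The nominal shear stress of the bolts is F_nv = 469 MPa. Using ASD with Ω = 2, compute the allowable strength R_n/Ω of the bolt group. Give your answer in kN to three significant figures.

295 kN

A_b = π × 20² / 4 = 314.2 mm².
R_n = F_nv · A_b · n · n_s = 469 × 314.2 × 4 × 1 / 1000 = 589.4 kN.
Allowable strength R_n/Ω = 589.4 / 2 = 295 kN.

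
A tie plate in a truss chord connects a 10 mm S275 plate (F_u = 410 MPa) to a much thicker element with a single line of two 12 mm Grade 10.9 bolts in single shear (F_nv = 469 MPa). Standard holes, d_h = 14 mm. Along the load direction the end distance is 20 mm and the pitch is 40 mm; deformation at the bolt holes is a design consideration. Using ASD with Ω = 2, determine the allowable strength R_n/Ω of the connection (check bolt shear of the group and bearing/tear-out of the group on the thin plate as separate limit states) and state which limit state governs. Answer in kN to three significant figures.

Bolt shear: A_b = π·12²/4 = 113.1 mm²; R_n = 469 × 113.1 × 2 × 1 / 1000 = 106.1 kN → 106.1 / 2 = 53 kN.
Bearing (1.2 l_c t F_u ≤ 2.4 d t F_u): upper limit = 2.4·12·10·410 / 1000 = 118.1 kN.
  Edge l_c = 20 − 14/2 = 13 → r_n = 63.96 kN; interior l_c = 40 − 14 = 26 → r_n = 118.1 kN.
  R_n,bearing = 1·63.96 + 1·118.1 = 182 kN → 182 / 2 = 91 kN.
Bolt shear governs: 53 kN.

53 kN (bolt shear governs)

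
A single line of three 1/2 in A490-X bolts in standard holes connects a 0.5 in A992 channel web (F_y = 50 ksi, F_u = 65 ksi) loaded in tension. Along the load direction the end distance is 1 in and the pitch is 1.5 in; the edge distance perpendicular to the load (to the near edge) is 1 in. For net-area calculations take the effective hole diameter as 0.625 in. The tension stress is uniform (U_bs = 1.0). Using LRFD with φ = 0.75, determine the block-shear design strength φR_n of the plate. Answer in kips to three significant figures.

Shear plane L_v = 1 + 2·1.5 = 4 in; A_gv = 4 × 0.5 = 2 in².
A_nv = (4 − 2.5·0.625) × 0.5 = 1.219 in².
A_nt = (1 − 0.5·0.625) × 0.5 = 0.3438 in².
0.6 F_u A_nv = 47.53 kips; 0.6 F_y A_gv = 60 kips → shear rupture governs the shear term.
R_n = 47.53 + 1.0 × 65 × 0.3438 = 69.88 kips.
Design strength φR_n = 0.75 × 69.88 = 52.4 kips.

52.4 kips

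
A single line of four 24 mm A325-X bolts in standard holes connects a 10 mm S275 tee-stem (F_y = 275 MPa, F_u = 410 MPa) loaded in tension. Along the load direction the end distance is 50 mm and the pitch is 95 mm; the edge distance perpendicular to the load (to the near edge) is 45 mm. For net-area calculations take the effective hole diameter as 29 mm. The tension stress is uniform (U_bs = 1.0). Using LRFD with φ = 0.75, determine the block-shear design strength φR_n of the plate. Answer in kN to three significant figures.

Shear plane L_v = 50 + 3·95 = 335 mm; A_gv = 335 × 10 = 3350 mm².
A_nv = (335 − 3.5·29) × 10 = 2335 mm².
A_nt = (45 − 0.5·29) × 10 = 305 mm².
0.6 F_u A_nv = 574.4 kN; 0.6 F_y A_gv = 552.8 kN → shear yielding governs the shear term.
R_n = 552.8 + 1.0 × 410 × 305 / 1000 = 677.8 kN.
Design strength φR_n = 0.75 × 677.8 = 508 kN.

508 kN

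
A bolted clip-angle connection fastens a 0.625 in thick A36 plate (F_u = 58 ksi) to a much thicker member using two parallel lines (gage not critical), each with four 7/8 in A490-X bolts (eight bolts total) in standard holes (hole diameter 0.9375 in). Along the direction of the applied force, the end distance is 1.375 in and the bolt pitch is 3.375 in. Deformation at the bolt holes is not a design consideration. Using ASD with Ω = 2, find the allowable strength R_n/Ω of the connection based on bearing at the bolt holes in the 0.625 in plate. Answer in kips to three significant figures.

335 kips

Per bolt r_n = 1.5 l_c t F_u ≤ 3.0 d t F_u; upper limit = 3.0 × 0.875 × 0.625 × 58 = 95.16 kips.
Edge bolt: l_c = 1.375 − 0.9375/2 = 0.9062 in → 1.5 × 0.9062 × 0.625 × 58 = 49.28 → r_n = 49.28 kips.
Interior bolts: l_c = 3.375 − 0.9375 = 2.438 in → 1.5 × 2.438 × 0.625 × 58 = 132.5 → r_n = 95.16 kips.
R_n = 2 × 49.28 + 6 × 95.16 = 669.5 kips.
Allowable strength R_n/Ω = 669.5 / 2 = 335 kips.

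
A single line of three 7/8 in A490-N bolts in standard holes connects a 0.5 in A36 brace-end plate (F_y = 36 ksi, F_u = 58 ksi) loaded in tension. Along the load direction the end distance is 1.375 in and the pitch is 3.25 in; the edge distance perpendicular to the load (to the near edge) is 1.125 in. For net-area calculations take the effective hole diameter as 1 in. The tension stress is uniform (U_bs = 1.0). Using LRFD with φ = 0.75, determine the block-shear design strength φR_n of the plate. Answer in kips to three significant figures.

Shear plane L_v = 1.375 + 2·3.25 = 7.875 in; A_gv = 7.875 × 0.5 = 3.938 in².
A_nv = (7.875 − 2.5·1) × 0.5 = 2.688 in².
A_nt = (1.125 − 0.5·1) × 0.5 = 0.3125 in².
0.6 F_u A_nv = 93.52 kips; 0.6 F_y A_gv = 85.05 kips → shear yielding governs the shear term.
R_n = 85.05 + 1.0 × 58 × 0.3125 = 103.2 kips.
Design strength φR_n = 0.75 × 103.2 = 77.4 kips.

77.4 kips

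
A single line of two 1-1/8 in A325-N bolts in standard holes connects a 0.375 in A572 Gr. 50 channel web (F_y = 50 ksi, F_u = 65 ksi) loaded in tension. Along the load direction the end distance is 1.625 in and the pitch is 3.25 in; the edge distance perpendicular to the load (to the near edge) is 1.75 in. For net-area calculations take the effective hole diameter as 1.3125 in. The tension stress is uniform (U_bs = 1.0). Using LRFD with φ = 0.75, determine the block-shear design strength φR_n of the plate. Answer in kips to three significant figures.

51.9 kips

Shear plane L_v = 1.625 + 1·3.25 = 4.875 in; A_gv = 4.875 × 0.375 = 1.828 in².
A_nv = (4.875 − 1.5·1.3125) × 0.375 = 1.09 in².
A_nt = (1.75 − 0.5·1.3125) × 0.375 = 0.4102 in².
0.6 F_u A_nv = 42.5 kips; 0.6 F_y A_gv = 54.84 kips → shear rupture governs the shear term.
R_n = 42.5 + 1.0 × 65 × 0.4102 = 69.16 kips.
Design strength φR_n = 0.75 × 69.16 = 51.9 kips.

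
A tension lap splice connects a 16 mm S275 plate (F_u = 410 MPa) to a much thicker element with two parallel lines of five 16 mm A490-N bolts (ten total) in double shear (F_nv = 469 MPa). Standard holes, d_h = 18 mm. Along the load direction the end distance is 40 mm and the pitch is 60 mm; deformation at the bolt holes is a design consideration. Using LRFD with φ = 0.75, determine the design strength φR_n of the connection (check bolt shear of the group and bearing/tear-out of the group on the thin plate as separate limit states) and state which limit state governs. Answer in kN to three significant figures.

1410 kN (bolt shear governs)

Bolt shear: A_b = π·16²/4 = 201.1 mm²; R_n = 469 × 201.1 × 10 × 2 / 1000 = 1886 kN → 0.75 × 1886 = 1410 kN.
Bearing (1.2 l_c t F_u ≤ 2.4 d t F_u): upper limit = 2.4·16·16·410 / 1000 = 251.9 kN.
  Edge l_c = 40 − 18/2 = 31 → r_n = 244 kN; interior l_c = 60 − 18 = 42 → r_n = 251.9 kN.
  R_n,bearing = 2·244 + 8·251.9 = 2503 kN → 0.75 × 2503 = 1880 kN.
Bolt shear governs: 1410 kN.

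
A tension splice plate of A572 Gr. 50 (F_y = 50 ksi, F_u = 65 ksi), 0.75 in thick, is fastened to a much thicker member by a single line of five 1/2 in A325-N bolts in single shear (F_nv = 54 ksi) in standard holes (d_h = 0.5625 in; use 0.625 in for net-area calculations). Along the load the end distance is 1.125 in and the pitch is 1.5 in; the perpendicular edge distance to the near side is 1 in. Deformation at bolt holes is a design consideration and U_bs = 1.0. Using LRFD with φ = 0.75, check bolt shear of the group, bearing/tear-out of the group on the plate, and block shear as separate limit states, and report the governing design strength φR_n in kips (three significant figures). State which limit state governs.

Bolt shear: A_b = π·0.5²/4 = 0.1963 in²; R_n = 54 × 0.1963 × 5 × 1 = 53.01 kips → 0.75 × 53.01 = 39.8 kips.
Bearing: edge l_c = 0.8438, r_n = 49.36 kips; interior l_c = 0.9375, r_n = 54.84 kips; R_n = 49.36 + 4·54.84 = 268.7 kips → 202 kips.
Block shear: A_gv = 5.344, A_nv = 3.234, A_nt = 0.5156 in²; R_n = min(0.6F_uA_nv, 0.6F_yA_gv) + U_bs·F_u·A_nt = 159.7 kips → 120 kips.
Bolt shear governs: 39.8 kips.

39.8 kips (bolt shear governs)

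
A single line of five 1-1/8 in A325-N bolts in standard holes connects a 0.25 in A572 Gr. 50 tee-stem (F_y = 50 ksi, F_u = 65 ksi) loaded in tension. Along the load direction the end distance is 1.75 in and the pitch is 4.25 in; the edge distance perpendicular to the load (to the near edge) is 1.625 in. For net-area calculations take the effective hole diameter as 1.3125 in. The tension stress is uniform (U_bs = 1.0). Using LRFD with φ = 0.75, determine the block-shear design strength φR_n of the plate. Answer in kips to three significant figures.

Shear plane L_v = 1.75 + 4·4.25 = 18.75 in; A_gv = 18.75 × 0.25 = 4.688 in².
A_nv = (18.75 − 4.5·1.3125) × 0.25 = 3.211 in².
A_nt = (1.625 − 0.5·1.3125) × 0.25 = 0.2422 in².
0.6 F_u A_nv = 125.2 kips; 0.6 F_y A_gv = 140.6 kips → shear rupture governs the shear term.
R_n = 125.2 + 1.0 × 65 × 0.2422 = 141 kips.
Design strength φR_n = 0.75 × 141 = 106 kips.

106 kips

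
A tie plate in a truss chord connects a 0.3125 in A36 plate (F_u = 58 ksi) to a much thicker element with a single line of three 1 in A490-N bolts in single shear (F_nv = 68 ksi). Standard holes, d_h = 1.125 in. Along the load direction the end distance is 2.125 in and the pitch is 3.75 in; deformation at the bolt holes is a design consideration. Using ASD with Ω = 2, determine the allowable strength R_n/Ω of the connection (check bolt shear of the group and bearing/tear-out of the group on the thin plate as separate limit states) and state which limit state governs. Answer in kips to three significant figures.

60.5 kips (bearing governs)

Bolt shear: A_b = π·1²/4 = 0.7854 in²; R_n = 68 × 0.7854 × 3 × 1 = 160.2 kips → 160.2 / 2 = 80.1 kips.
Bearing (1.2 l_c t F_u ≤ 2.4 d t F_u): upper limit = 2.4·1·0.3125·58 = 43.5 kips.
  Edge l_c = 2.125 − 1.125/2 = 1.562 → r_n = 33.98 kips; interior l_c = 3.75 − 1.125 = 2.625 → r_n = 43.5 kips.
  R_n,bearing = 1·33.98 + 2·43.5 = 121 kips → 121 / 2 = 60.5 kips.
Bearing governs: 60.5 kips.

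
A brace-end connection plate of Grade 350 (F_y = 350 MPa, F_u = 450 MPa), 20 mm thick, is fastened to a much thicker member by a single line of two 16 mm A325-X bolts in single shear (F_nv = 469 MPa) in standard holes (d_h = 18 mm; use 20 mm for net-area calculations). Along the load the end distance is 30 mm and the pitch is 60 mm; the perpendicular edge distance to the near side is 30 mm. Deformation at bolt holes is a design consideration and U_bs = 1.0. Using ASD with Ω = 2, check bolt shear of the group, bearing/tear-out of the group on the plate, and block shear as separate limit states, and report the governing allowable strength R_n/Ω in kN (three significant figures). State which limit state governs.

94.3 kN (bolt shear governs)

Bolt shear: A_b = π·16²/4 = 201.1 mm²; R_n = 469 × 201.1 × 2 × 1 / 1000 = 188.6 kN → 188.6 / 2 = 94.3 kN.
Bearing: edge l_c = 21, r_n = 226.8 kN; interior l_c = 42, r_n = 345.6 kN; R_n = 226.8 + 1·345.6 = 572.4 kN → 286 kN.
Block shear: A_gv = 1800, A_nv = 1200, A_nt = 400 mm²; R_n = min(0.6F_uA_nv, 0.6F_yA_gv) + U_bs·F_u·A_nt = 504 kN → 252 kN.
Bolt shear governs: 94.3 kN.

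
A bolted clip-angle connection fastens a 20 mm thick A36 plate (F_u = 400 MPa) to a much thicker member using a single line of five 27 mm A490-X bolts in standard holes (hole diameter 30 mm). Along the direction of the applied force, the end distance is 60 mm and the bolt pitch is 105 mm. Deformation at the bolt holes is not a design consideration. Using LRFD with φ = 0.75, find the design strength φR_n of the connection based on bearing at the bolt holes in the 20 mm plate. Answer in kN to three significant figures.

Per bolt r_n = 1.5 l_c t F_u ≤ 3.0 d t F_u; upper limit = 3.0 × 27 × 20 × 400 / 1000 = 648 kN.
Edge bolt: l_c = 60 − 30/2 = 45 mm → 1.5 × 45 × 20 × 400 / 1000 = 540 → r_n = 540 kN.
Interior bolts: l_c = 105 − 30 = 75 mm → 1.5 × 75 × 20 × 400 / 1000 = 900 → r_n = 648 kN.
R_n = 1 × 540 + 4 × 648 = 3132 kN.
Design strength φR_n = 0.75 × 3132 = 2350 kN.

2350 kN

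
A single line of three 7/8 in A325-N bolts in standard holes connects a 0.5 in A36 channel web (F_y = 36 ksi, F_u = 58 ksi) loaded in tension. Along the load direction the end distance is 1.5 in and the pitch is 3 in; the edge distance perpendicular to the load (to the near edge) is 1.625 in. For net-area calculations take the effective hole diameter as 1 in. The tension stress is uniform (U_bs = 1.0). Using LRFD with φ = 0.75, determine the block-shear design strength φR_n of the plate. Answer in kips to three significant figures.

85.2 kips

Shear plane L_v = 1.5 + 2·3 = 7.5 in; A_gv = 7.5 × 0.5 = 3.75 in².
A_nv = (7.5 − 2.5·1) × 0.5 = 2.5 in².
A_nt = (1.625 − 0.5·1) × 0.5 = 0.5625 in².
0.6 F_u A_nv = 87 kips; 0.6 F_y A_gv = 81 kips → shear yielding governs the shear term.
R_n = 81 + 1.0 × 58 × 0.5625 = 113.6 kips.
Design strength φR_n = 0.75 × 113.6 = 85.2 kips.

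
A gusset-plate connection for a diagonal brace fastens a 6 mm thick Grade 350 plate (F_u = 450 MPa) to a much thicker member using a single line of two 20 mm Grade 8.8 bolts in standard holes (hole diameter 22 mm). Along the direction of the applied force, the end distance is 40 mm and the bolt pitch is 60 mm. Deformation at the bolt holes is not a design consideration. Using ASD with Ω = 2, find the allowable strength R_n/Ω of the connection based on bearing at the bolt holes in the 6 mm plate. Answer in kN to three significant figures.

Per bolt r_n = 1.5 l_c t F_u ≤ 3.0 d t F_u; upper limit = 3.0 × 20 × 6 × 450 / 1000 = 162 kN.
Edge bolt: l_c = 40 − 22/2 = 29 mm → 1.5 × 29 × 6 × 450 / 1000 = 117.5 → r_n = 117.5 kN.
Interior bolts: l_c = 60 − 22 = 38 mm → 1.5 × 38 × 6 × 450 / 1000 = 153.9 → r_n = 153.9 kN.
R_n = 1 × 117.5 + 1 × 153.9 = 271.4 kN.
Allowable strength R_n/Ω = 271.4 / 2 = 136 kN.

136 kN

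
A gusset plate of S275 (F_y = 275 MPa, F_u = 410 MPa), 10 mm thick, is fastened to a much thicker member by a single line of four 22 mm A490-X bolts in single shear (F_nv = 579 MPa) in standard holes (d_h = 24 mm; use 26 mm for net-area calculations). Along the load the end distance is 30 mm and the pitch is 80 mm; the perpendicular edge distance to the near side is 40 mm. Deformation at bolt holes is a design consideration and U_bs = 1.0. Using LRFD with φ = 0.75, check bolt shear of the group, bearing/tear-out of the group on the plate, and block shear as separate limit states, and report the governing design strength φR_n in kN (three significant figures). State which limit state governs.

413 kN (block shear governs)

Bolt shear: A_b = π·22²/4 = 380.1 mm²; R_n = 579 × 380.1 × 4 × 1 / 1000 = 880.4 kN → 0.75 × 880.4 = 660 kN.
Bearing: edge l_c = 18, r_n = 88.56 kN; interior l_c = 56, r_n = 216.5 kN; R_n = 88.56 + 3·216.5 = 738 kN → 554 kN.
Block shear: A_gv = 2700, A_nv = 1790, A_nt = 270 mm²; R_n = min(0.6F_uA_nv, 0.6F_yA_gv) + U_bs·F_u·A_nt = 551 kN → 413 kN.
Block shear governs: 413 kN.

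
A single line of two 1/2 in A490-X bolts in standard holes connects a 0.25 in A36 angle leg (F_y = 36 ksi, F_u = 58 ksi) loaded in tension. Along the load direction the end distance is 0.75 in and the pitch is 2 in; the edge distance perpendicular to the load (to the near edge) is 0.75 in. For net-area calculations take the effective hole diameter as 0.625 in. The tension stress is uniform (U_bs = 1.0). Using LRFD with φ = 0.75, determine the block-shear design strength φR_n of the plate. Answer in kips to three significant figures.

15.9 kips

Shear plane L_v = 0.75 + 1·2 = 2.75 in; A_gv = 2.75 × 0.25 = 0.6875 in².
A_nv = (2.75 − 1.5·0.625) × 0.25 = 0.4531 in².
A_nt = (0.75 − 0.5·0.625) × 0.25 = 0.1094 in².
0.6 F_u A_nv = 15.77 kips; 0.6 F_y A_gv = 14.85 kips → shear yielding governs the shear term.
R_n = 14.85 + 1.0 × 58 × 0.1094 = 21.19 kips.
Design strength φR_n = 0.75 × 21.19 = 15.9 kips.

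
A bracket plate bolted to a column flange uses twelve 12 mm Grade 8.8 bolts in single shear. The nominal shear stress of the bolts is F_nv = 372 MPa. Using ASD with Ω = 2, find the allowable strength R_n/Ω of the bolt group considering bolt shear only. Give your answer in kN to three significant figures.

A_b = π × 12² / 4 = 113.1 mm².
R_n = F_nv · A_b · n · n_s = 372 × 113.1 × 12 × 1 / 1000 = 504.9 kN.
Allowable strength R_n/Ω = 504.9 / 2 = 252 kN.

252 kN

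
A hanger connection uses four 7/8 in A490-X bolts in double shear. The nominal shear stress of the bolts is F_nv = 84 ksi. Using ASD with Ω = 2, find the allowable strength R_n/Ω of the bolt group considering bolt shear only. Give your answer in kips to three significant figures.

202 kips

A_b = π × 0.875² / 4 = 0.6013 in².
R_n = F_nv · A_b · n · n_s = 84 × 0.6013 × 4 × 2 = 404.1 kips.
Allowable strength R_n/Ω = 404.1 / 2 = 202 kips.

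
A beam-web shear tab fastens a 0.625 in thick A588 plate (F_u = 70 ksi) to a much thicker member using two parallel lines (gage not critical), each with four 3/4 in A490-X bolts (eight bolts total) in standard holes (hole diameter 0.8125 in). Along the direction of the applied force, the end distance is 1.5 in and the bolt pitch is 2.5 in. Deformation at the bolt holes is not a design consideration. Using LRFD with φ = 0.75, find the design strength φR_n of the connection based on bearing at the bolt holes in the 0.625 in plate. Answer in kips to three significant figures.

551 kips

Per bolt r_n = 1.5 l_c t F_u ≤ 3.0 d t F_u; upper limit = 3.0 × 0.75 × 0.625 × 70 = 98.44 kips.
Edge bolt: l_c = 1.5 − 0.8125/2 = 1.094 in → 1.5 × 1.094 × 0.625 × 70 = 71.78 → r_n = 71.78 kips.
Interior bolts: l_c = 2.5 − 0.8125 = 1.688 in → 1.5 × 1.688 × 0.625 × 70 = 110.7 → r_n = 98.44 kips.
R_n = 2 × 71.78 + 6 × 98.44 = 734.2 kips.
Design strength φR_n = 0.75 × 734.2 = 551 kips.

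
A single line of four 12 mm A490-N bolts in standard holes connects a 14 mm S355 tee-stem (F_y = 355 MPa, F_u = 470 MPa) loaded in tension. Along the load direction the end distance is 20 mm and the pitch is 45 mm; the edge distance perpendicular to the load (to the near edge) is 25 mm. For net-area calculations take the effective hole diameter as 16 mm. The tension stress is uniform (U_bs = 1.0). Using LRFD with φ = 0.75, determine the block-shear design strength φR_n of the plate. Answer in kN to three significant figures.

377 kN

Shear plane L_v = 20 + 3·45 = 155 mm; A_gv = 155 × 14 = 2170 mm².
A_nv = (155 − 3.5·16) × 14 = 1386 mm².
A_nt = (25 − 0.5·16) × 14 = 238 mm².
0.6 F_u A_nv = 390.9 kN; 0.6 F_y A_gv = 462.2 kN → shear rupture governs the shear term.
R_n = 390.9 + 1.0 × 470 × 238 / 1000 = 502.7 kN.
Design strength φR_n = 0.75 × 502.7 = 377 kN.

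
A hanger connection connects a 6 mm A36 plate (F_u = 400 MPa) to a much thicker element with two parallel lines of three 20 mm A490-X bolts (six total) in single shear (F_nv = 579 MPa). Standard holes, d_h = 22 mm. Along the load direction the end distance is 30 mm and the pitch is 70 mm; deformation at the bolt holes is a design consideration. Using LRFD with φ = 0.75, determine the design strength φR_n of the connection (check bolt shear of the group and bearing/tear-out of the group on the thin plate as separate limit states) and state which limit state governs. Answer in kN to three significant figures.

428 kN (bearing governs)

Bolt shear: A_b = π·20²/4 = 314.2 mm²; R_n = 579 × 314.2 × 6 × 1 / 1000 = 1091 kN → 0.75 × 1091 = 819 kN.
Bearing (1.2 l_c t F_u ≤ 2.4 d t F_u): upper limit = 2.4·20·6·400 / 1000 = 115.2 kN.
  Edge l_c = 30 − 22/2 = 19 → r_n = 54.72 kN; interior l_c = 70 − 22 = 48 → r_n = 115.2 kN.
  R_n,bearing = 2·54.72 + 4·115.2 = 570.2 kN → 0.75 × 570.2 = 428 kN.
Bearing governs: 428 kN.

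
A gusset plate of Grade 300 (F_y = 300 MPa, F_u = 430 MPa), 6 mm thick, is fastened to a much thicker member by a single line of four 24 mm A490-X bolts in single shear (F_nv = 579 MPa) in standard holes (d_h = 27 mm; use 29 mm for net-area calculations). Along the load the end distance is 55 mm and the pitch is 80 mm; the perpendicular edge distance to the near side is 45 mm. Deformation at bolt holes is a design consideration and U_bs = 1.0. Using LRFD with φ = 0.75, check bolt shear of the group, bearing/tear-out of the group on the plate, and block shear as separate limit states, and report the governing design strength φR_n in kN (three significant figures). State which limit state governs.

284 kN (block shear governs)

Bolt shear: A_b = π·24²/4 = 452.4 mm²; R_n = 579 × 452.4 × 4 × 1 / 1000 = 1048 kN → 0.75 × 1048 = 786 kN.
Bearing: edge l_c = 41.5, r_n = 128.5 kN; interior l_c = 53, r_n = 148.6 kN; R_n = 128.5 + 3·148.6 = 574.3 kN → 431 kN.
Block shear: A_gv = 1770, A_nv = 1161, A_nt = 183 mm²; R_n = min(0.6F_uA_nv, 0.6F_yA_gv) + U_bs·F_u·A_nt = 378.2 kN → 284 kN.
Block shear governs: 284 kN.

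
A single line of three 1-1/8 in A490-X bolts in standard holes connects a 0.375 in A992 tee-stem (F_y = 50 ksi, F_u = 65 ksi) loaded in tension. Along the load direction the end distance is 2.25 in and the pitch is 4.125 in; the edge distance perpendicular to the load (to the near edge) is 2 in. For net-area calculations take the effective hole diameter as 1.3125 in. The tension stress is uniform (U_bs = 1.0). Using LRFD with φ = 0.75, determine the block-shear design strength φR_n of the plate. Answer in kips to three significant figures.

104 kips

Shear plane L_v = 2.25 + 2·4.125 = 10.5 in; A_gv = 10.5 × 0.375 = 3.938 in².
A_nv = (10.5 − 2.5·1.3125) × 0.375 = 2.707 in².
A_nt = (2 − 0.5·1.3125) × 0.375 = 0.5039 in².
0.6 F_u A_nv = 105.6 kips; 0.6 F_y A_gv = 118.1 kips → shear rupture governs the shear term.
R_n = 105.6 + 1.0 × 65 × 0.5039 = 138.3 kips.
Design strength φR_n = 0.75 × 138.3 = 104 kips.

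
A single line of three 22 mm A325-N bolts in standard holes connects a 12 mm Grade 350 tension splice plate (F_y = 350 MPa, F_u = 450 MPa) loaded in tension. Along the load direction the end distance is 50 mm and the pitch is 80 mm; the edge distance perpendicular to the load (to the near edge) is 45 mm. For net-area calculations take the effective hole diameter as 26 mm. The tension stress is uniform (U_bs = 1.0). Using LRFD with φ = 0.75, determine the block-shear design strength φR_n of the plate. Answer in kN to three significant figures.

482 kN

Shear plane L_v = 50 + 2·80 = 210 mm; A_gv = 210 × 12 = 2520 mm².
A_nv = (210 − 2.5·26) × 12 = 1740 mm².
A_nt = (45 − 0.5·26) × 12 = 384 mm².
0.6 F_u A_nv = 469.8 kN; 0.6 F_y A_gv = 529.2 kN → shear rupture governs the shear term.
R_n = 469.8 + 1.0 × 450 × 384 / 1000 = 642.6 kN.
Design strength φR_n = 0.75 × 642.6 = 482 kN.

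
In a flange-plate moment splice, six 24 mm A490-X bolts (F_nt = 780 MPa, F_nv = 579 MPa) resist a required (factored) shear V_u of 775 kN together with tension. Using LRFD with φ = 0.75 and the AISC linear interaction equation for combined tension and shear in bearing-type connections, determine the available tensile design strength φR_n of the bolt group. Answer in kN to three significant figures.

1020 kN

A_b = π·24²/4 = 452.4 mm²; f_rv = 775 × 1000 / (6 × 452.4) = 285.5 MPa.
F'_nt = 1.3 F_nt − (F_nt / φF_nv) f_rv = 1.3·780 − (780/(0.75·579))·285.5 = 501.1 MPa, capped at F_nt → F'_nt = 501.1 MPa.
R_n = F'_nt · A_b · n = 501.1 × 452.4 × 6 / 1000 = 1360 kN.
Design strength φR_n = 0.75 × 1360 = 1020 kN.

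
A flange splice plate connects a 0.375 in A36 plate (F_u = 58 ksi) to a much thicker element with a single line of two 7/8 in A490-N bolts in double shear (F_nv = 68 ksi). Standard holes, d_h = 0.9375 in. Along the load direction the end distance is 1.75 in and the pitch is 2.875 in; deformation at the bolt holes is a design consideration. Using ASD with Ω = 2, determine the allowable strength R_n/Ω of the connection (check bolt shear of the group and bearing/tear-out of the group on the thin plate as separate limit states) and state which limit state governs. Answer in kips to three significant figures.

39.6 kips (bearing governs)

Bolt shear: A_b = π·0.875²/4 = 0.6013 in²; R_n = 68 × 0.6013 × 2 × 2 = 163.6 kips → 163.6 / 2 = 81.8 kips.
Bearing (1.2 l_c t F_u ≤ 2.4 d t F_u): upper limit = 2.4·0.875·0.375·58 = 45.68 kips.
  Edge l_c = 1.75 − 0.9375/2 = 1.281 → r_n = 33.44 kips; interior l_c = 2.875 − 0.9375 = 1.938 → r_n = 45.68 kips.
  R_n,bearing = 1·33.44 + 1·45.68 = 79.12 kips → 79.12 / 2 = 39.6 kips.
Bearing governs: 39.6 kips.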